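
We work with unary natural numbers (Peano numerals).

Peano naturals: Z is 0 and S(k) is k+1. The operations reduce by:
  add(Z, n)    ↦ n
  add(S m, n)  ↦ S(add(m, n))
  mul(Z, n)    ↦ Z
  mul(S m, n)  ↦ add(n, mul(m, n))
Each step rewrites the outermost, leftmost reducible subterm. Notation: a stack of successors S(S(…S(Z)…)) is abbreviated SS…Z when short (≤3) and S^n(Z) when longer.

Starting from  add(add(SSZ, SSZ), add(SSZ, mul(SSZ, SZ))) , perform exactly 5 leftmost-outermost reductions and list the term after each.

  start: add(add(SSZ, SSZ), add(SSZ, mul(SSZ, SZ)))
  [1] add(S(add(SZ, SSZ)), add(SSZ, mul(SSZ, SZ)))
  [2] S(add(add(SZ, SSZ), add(SSZ, mul(SSZ, SZ))))
  [3] S(add(S(add(Z, SSZ)), add(SSZ, mul(SSZ, SZ))))
  [4] S(S(add(add(Z, SSZ), add(SSZ, mul(SSZ, SZ)))))
  [5] S(S(add(SSZ, add(SSZ, mul(SSZ, SZ)))))

Answer: after 5 steps: S(S(add(SSZ, add(SSZ, mul(SSZ, SZ)))))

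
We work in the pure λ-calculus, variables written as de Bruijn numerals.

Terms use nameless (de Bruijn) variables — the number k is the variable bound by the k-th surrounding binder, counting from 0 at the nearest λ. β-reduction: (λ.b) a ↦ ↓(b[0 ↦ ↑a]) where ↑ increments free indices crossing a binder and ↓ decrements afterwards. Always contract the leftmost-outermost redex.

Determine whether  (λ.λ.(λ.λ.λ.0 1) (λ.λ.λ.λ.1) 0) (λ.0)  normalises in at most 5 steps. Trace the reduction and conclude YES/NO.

  start: (λ.λ.(λ.λ.λ.0 1) (λ.λ.λ.λ.1) 0) (λ.0)
  [1] λ.(λ.λ.λ.0 1) (λ.λ.λ.λ.1) 0
  [2] λ.(λ.λ.0 1) 0
  [3] λ.λ.0 1

Answer: YES — reaches normal form λ.λ.0 1 in 3 ≤ 5 steps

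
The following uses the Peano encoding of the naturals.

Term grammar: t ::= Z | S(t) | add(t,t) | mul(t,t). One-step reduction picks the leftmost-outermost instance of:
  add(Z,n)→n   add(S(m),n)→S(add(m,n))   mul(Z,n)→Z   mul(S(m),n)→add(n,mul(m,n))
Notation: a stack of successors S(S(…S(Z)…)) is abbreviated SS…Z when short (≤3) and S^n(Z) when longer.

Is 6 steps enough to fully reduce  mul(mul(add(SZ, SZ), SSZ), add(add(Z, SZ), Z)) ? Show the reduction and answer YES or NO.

  start: mul(mul(add(SZ, SZ), SSZ), add(add(Z, SZ), Z))
  [1] mul(mul(S(add(Z, SZ)), SSZ), add(add(Z, SZ), Z))
  [2] mul(add(SSZ, mul(add(Z, SZ), SSZ)), add(add(Z, SZ), Z))
  [3] mul(S(add(SZ, mul(add(Z, SZ), SSZ))), add(add(Z, SZ), Z))
  [4] add(add(add(Z, SZ), Z), mul(add(SZ, mul(add(Z, SZ), SSZ)), add(add(Z, SZ), Z)))
  [5] add(add(SZ, Z), mul(add(SZ, mul(add(Z, SZ), SSZ)), add(add(Z, SZ), Z)))
  [6] add(S(add(Z, Z)), mul(add(SZ, mul(add(Z, SZ), SSZ)), add(add(Z, SZ), Z)))

Answer: NO — after 6 steps the term is add(S(add(Z, Z)), mul(add(SZ, mul(add(Z, SZ), SSZ)), add(add(Z, SZ), Z))), not yet normal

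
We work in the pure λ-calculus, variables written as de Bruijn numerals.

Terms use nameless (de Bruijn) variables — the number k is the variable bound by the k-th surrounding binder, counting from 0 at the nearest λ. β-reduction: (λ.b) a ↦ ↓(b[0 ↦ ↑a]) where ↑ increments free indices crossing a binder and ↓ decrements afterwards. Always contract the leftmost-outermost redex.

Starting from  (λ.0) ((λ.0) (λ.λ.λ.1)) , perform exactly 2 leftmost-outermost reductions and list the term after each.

Answer: after 2 steps: λ.λ.λ.1

Derivation:
  start: (λ.0) ((λ.0) (λ.λ.λ.1))
  [1] (λ.0) (λ.λ.λ.1)
  [2] λ.λ.λ.1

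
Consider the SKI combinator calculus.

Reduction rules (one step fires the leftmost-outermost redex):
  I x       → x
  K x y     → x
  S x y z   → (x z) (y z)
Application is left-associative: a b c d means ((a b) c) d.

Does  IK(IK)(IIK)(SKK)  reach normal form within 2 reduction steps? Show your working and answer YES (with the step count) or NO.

Answer: NO — after 2 steps the term is IK(SKK), not yet normal

Working:
  start: IK(IK)(IIK)(SKK)
  step 1: K(IK)(IIK)(SKK)
  step 2: IK(SKK)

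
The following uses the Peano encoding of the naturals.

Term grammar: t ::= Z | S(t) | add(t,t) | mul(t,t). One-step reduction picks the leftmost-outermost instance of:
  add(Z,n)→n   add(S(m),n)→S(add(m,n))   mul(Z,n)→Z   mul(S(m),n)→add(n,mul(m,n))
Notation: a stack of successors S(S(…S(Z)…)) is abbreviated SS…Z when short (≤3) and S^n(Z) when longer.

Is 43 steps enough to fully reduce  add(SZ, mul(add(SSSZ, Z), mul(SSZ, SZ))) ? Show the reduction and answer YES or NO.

Answer: YES — reaches normal form S^7(Z) in 40 ≤ 43 steps

Derivation:
  start: add(SZ, mul(add(SSSZ, Z), mul(SSZ, SZ)))
  step 1: S(add(Z, mul(add(SSSZ, Z), mul(SSZ, SZ))))
  step 2: S(mul(add(SSSZ, Z), mul(SSZ, SZ)))
  step 3: S(mul(S(add(SSZ, Z)), mul(SSZ, SZ)))
  step 4: S(add(mul(SSZ, SZ), mul(add(SSZ, Z), mul(SSZ, SZ))))
  step 5: S(add(add(SZ, mul(SZ, SZ)), mul(add(SSZ, Z), mul(SSZ, SZ))))
  step 6: S(add(S(add(Z, mul(SZ, SZ))), mul(add(SSZ, Z), mul(SSZ, SZ))))
  step 7: S(S(add(add(Z, mul(SZ, SZ)), mul(add(SSZ, Z), mul(SSZ, SZ)))))
  step 8: S(S(add(mul(SZ, SZ), mul(add(SSZ, Z), mul(SSZ, SZ)))))
  step 9: S(S(add(add(SZ, mul(Z, SZ)), mul(add(SSZ, Z), mul(SSZ, SZ)))))
  step 10: S(S(add(S(add(Z, mul(Z, SZ))), mul(add(SSZ, Z), mul(SSZ, SZ)))))
  step 11: S(S(S(add(add(Z, mul(Z, SZ)), mul(add(SSZ, Z), mul(SSZ, SZ))))))
  step 12: S(S(S(add(mul(Z, SZ), mul(add(SSZ, Z), mul(SSZ, SZ))))))
  step 13: S(S(S(add(Z, mul(add(SSZ, Z), mul(SSZ, SZ))))))
  step 14: S(S(S(mul(add(SSZ, Z), mul(SSZ, SZ)))))
  step 15: S(S(S(mul(S(add(SZ, Z)), mul(SSZ, SZ)))))
  step 16: S(S(S(add(mul(SSZ, SZ), mul(add(SZ, Z), mul(SSZ, SZ))))))
  step 17: S(S(S(add(add(SZ, mul(SZ, SZ)), mul(add(SZ, Z), mul(SSZ, SZ))))))
  step 18: S(S(S(add(S(add(Z, mul(SZ, SZ))), mul(add(SZ, Z), mul(SSZ, SZ))))))
  step 19: S(S(S(S(add(add(Z, mul(SZ, SZ)), mul(add(SZ, Z), mul(SSZ, SZ)))))))
  step 20: S(S(S(S(add(mul(SZ, SZ), mul(add(SZ, Z), mul(SSZ, SZ)))))))
  step 21: S(S(S(S(add(add(SZ, mul(Z, SZ)), mul(add(SZ, Z), mul(SSZ, SZ)))))))
  step 22: S(S(S(S(add(S(add(Z, mul(Z, SZ))), mul(add(SZ, Z), mul(SSZ, SZ)))))))
  step 23: S(S(S(S(S(add(add(Z, mul(Z, SZ)), mul(add(SZ, Z), mul(SSZ, SZ))))))))
  step 24: S(S(S(S(S(add(mul(Z, SZ), mul(add(SZ, Z), mul(SSZ, SZ))))))))
  step 25: S(S(S(S(S(add(Z, mul(add(SZ, Z), mul(SSZ, SZ))))))))
  step 26: S(S(S(S(S(mul(add(SZ, Z), mul(SSZ, SZ)))))))
  step 27: S(S(S(S(S(mul(S(add(Z, Z)), mul(SSZ, SZ)))))))
  step 28: S(S(S(S(S(add(mul(SSZ, SZ), mul(add(Z, Z), mul(SSZ, SZ))))))))
  step 29: S(S(S(S(S(add(add(SZ, mul(SZ, SZ)), mul(add(Z, Z), mul(SSZ, SZ))))))))
  step 30: S(S(S(S(S(add(S(add(Z, mul(SZ, SZ))), mul(add(Z, Z), mul(SSZ, SZ))))))))
  step 31: S(S(S(S(S(S(add(add(Z, mul(SZ, SZ)), mul(add(Z, Z), mul(SSZ, SZ)))))))))
  step 32: S(S(S(S(S(S(add(mul(SZ, SZ), mul(add(Z, Z), mul(SSZ, SZ)))))))))
  step 33: S(S(S(S(S(S(add(add(SZ, mul(Z, SZ)), mul(add(Z, Z), mul(SSZ, SZ)))))))))
  step 34: S(S(S(S(S(S(add(S(add(Z, mul(Z, SZ))), mul(add(Z, Z), mul(SSZ, SZ)))))))))
  step 35: S(S(S(S(S(S(S(add(add(Z, mul(Z, SZ)), mul(add(Z, Z), mul(SSZ, SZ))))))))))
  step 36: S(S(S(S(S(S(S(add(mul(Z, SZ), mul(add(Z, Z), mul(SSZ, SZ))))))))))
  step 37: S(S(S(S(S(S(S(add(Z, mul(add(Z, Z), mul(SSZ, SZ))))))))))
  step 38: S(S(S(S(S(S(S(mul(add(Z, Z), mul(SSZ, SZ)))))))))
  step 39: S(S(S(S(S(S(S(mul(Z, mul(SSZ, SZ)))))))))
  step 40: S^7(Z)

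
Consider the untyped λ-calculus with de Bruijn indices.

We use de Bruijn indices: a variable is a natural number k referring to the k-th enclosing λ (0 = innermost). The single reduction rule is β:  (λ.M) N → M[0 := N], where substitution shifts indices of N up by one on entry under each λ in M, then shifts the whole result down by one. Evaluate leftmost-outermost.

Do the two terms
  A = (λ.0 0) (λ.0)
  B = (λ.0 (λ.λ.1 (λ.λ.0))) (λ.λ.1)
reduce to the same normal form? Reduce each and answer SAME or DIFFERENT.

Answer: DIFFERENT — A ⇓ λ.0, B ⇓ λ.λ.λ.1 (λ.λ.0)

Reduction:
Term A:
  start: (λ.0 0) (λ.0)
  [1] (λ.0) (λ.0)
  [2] λ.0

Term B:
  start: (λ.0 (λ.λ.1 (λ.λ.0))) (λ.λ.1)
  [1] (λ.λ.1) (λ.λ.1 (λ.λ.0))
  [2] λ.λ.λ.1 (λ.λ.0)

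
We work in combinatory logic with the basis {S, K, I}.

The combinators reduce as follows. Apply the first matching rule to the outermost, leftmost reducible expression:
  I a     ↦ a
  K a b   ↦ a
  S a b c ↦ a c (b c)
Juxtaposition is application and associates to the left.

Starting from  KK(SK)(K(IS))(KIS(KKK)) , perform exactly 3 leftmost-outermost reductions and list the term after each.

  start: KK(SK)(K(IS))(KIS(KKK))
  →1  K(K(IS))(KIS(KKK))
  →2  K(IS)
  →3  KS

Answer: after 3 steps: KS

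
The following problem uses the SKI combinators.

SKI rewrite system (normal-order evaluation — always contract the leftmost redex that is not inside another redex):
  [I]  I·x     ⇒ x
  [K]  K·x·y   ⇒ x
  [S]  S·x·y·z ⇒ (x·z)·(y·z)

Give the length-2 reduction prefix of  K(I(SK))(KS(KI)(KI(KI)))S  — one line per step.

  start: K(I(SK))(KS(KI)(KI(KI)))S
  →1  I(SK)S
  →2  SKS

Answer: after 2 steps: SKS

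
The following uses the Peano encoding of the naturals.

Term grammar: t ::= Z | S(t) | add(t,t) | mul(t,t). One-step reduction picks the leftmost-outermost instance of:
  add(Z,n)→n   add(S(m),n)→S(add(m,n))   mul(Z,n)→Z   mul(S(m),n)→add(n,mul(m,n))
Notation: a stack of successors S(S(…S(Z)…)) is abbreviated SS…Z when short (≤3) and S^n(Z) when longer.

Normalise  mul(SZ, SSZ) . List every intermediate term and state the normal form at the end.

  start: mul(SZ, SSZ)
  [1] add(SSZ, mul(Z, SSZ))
  [2] S(add(SZ, mul(Z, SSZ)))
  [3] S(S(add(Z, mul(Z, SSZ))))
  [4] S(S(mul(Z, SSZ)))
  [5] SSZ

Answer: normal form = SSZ  (in 5 steps)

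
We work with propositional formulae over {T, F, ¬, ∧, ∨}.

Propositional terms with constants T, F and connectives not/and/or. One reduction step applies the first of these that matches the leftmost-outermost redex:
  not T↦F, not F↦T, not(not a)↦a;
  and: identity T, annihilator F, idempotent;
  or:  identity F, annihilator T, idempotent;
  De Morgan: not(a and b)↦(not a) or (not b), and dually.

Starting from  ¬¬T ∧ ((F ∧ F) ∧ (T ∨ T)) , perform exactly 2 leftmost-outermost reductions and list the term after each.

Answer: after 2 steps: (F ∧ F) ∧ (T ∨ T)

Reduction:
  start: ¬¬T ∧ ((F ∧ F) ∧ (T ∨ T))
  →1  T ∧ ((F ∧ F) ∧ (T ∨ T))
  →2  (F ∧ F) ∧ (T ∨ T)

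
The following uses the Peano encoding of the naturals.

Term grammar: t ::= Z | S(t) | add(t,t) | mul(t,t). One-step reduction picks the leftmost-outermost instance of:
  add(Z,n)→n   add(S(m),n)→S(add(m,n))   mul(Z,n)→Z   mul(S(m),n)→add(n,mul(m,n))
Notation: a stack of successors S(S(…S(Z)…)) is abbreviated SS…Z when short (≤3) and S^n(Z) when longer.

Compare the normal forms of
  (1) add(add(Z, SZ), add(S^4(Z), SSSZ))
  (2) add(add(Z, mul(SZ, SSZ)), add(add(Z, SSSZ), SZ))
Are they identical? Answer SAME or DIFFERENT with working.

Answer: DIFFERENT — A ⇓ S^8(Z), B ⇓ S^6(Z)

Working:
Term A:
  start: add(add(Z, SZ), add(S^4(Z), SSSZ))
  →1  add(SZ, add(S^4(Z), SSSZ))
  →2  S(add(Z, add(S^4(Z), SSSZ)))
  →3  S(add(S^4(Z), SSSZ))
  →4  S(S(add(SSSZ, SSSZ)))
  →5  S(S(S(add(SSZ, SSSZ))))
  →6  S(S(S(S(add(SZ, SSSZ)))))
  →7  S(S(S(S(S(add(Z, SSSZ))))))
  →8  S^8(Z)

Term B:
  start: add(add(Z, mul(SZ, SSZ)), add(add(Z, SSSZ), SZ))
  →1  add(mul(SZ, SSZ), add(add(Z, SSSZ), SZ))
  →2  add(add(SSZ, mul(Z, SSZ)), add(add(Z, SSSZ), SZ))
  →3  add(S(add(SZ, mul(Z, SSZ))), add(add(Z, SSSZ), SZ))
  →4  S(add(add(SZ, mul(Z, SSZ)), add(add(Z, SSSZ), SZ)))
  →5  S(add(S(add(Z, mul(Z, SSZ))), add(add(Z, SSSZ), SZ)))
  →6  S(S(add(add(Z, mul(Z, SSZ)), add(add(Z, SSSZ), SZ))))
  →7  S(S(add(mul(Z, SSZ), add(add(Z, SSSZ), SZ))))
  →8  S(S(add(Z, add(add(Z, SSSZ), SZ))))
  →9  S(S(add(add(Z, SSSZ), SZ)))
  →10  S(S(add(SSSZ, SZ)))
  →11  S(S(S(add(SSZ, SZ))))
  →12  S(S(S(S(add(SZ, SZ)))))
  →13  S(S(S(S(S(add(Z, SZ))))))
  →14  S^6(Z)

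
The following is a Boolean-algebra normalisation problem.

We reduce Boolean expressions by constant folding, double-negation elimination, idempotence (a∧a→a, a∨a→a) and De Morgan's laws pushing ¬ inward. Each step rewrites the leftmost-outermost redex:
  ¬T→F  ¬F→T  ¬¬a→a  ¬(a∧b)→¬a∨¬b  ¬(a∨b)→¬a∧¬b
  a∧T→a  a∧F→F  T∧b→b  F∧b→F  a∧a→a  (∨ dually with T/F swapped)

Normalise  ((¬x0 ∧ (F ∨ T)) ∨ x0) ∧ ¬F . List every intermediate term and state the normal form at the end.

Answer: normal form = ¬x0 ∨ x0  (in 4 steps)

Reduction:
  start: ((¬x0 ∧ (F ∨ T)) ∨ x0) ∧ ¬F
  →1  ((¬x0 ∧ T) ∨ x0) ∧ ¬F
  →2  (¬x0 ∨ x0) ∧ ¬F
  →3  (¬x0 ∨ x0) ∧ T
  →4  ¬x0 ∨ x0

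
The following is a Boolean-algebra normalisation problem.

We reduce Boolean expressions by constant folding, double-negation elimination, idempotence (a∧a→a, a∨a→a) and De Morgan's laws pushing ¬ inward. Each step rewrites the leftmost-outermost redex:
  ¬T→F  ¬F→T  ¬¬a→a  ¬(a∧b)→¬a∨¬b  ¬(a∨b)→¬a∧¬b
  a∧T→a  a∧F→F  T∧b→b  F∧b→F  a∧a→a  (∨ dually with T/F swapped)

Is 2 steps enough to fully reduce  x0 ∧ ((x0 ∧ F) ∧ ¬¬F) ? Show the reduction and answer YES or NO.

Answer: NO — after 2 steps the term is x0 ∧ F, not yet normal

Working:
  start: x0 ∧ ((x0 ∧ F) ∧ ¬¬F)
  →1  x0 ∧ (F ∧ ¬¬F)
  →2  x0 ∧ F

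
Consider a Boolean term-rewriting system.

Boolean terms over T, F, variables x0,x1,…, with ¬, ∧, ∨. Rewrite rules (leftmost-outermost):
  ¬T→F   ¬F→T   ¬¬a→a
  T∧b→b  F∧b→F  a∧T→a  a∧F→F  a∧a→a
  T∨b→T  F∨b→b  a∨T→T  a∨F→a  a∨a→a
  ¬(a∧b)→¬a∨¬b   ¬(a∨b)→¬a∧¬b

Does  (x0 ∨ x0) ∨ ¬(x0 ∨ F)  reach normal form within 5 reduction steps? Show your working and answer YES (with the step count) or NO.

Answer: YES — reaches normal form x0 ∨ ¬x0 in 4 ≤ 5 steps

Reduction:
  start: (x0 ∨ x0) ∨ ¬(x0 ∨ F)
  step 1: x0 ∨ ¬(x0 ∨ F)
  step 2: x0 ∨ (¬x0 ∧ ¬F)
  step 3: x0 ∨ (¬x0 ∧ T)
  step 4: x0 ∨ ¬x0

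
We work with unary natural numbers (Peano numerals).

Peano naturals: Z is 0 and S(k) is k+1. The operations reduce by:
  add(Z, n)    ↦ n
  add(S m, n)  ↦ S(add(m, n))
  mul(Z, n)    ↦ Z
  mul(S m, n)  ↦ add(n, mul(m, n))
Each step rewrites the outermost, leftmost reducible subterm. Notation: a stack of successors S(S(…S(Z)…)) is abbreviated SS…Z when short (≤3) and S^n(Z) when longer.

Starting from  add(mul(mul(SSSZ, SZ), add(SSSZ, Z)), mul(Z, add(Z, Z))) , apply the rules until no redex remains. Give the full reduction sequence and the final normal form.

  start: add(mul(mul(SSSZ, SZ), add(SSSZ, Z)), mul(Z, add(Z, Z)))
  →1  add(mul(add(SZ, mul(SSZ, SZ)), add(SSSZ, Z)), mul(Z, add(Z, Z)))
  →2  add(mul(S(add(Z, mul(SSZ, SZ))), add(SSSZ, Z)), mul(Z, add(Z, Z)))
  →3  add(add(add(SSSZ, Z), mul(add(Z, mul(SSZ, SZ)), add(SSSZ, Z))), mul(Z, add(Z, Z)))
  →4  add(add(S(add(SSZ, Z)), mul(add(Z, mul(SSZ, SZ)), add(SSSZ, Z))), mul(Z, add(Z, Z)))
  →5  add(S(add(add(SSZ, Z), mul(add(Z, mul(SSZ, SZ)), add(SSSZ, Z)))), mul(Z, add(Z, Z)))
  →6  S(add(add(add(SSZ, Z), mul(add(Z, mul(SSZ, SZ)), add(SSSZ, Z))), mul(Z, add(Z, Z))))
  →7  S(add(add(S(add(SZ, Z)), mul(add(Z, mul(SSZ, SZ)), add(SSSZ, Z))), mul(Z, add(Z, Z))))
  →8  S(add(S(add(add(SZ, Z), mul(add(Z, mul(SSZ, SZ)), add(SSSZ, Z)))), mul(Z, add(Z, Z))))
  →9  S(S(add(add(add(SZ, Z), mul(add(Z, mul(SSZ, SZ)), add(SSSZ, Z))), mul(Z, add(Z, Z)))))
  →10  S(S(add(add(S(add(Z, Z)), mul(add(Z, mul(SSZ, SZ)), add(SSSZ, Z))), mul(Z, add(Z, Z)))))
  →11  S(S(add(S(add(add(Z, Z), mul(add(Z, mul(SSZ, SZ)), add(SSSZ, Z)))), mul(Z, add(Z, Z)))))
  →12  S(S(S(add(add(add(Z, Z), mul(add(Z, mul(SSZ, SZ)), add(SSSZ, Z))), mul(Z, add(Z, Z))))))
  →13  S(S(S(add(add(Z, mul(add(Z, mul(SSZ, SZ)), add(SSSZ, Z))), mul(Z, add(Z, Z))))))
  →14  S(S(S(add(mul(add(Z, mul(SSZ, SZ)), add(SSSZ, Z)), mul(Z, add(Z, Z))))))
  →15  S(S(S(add(mul(mul(SSZ, SZ), add(SSSZ, Z)), mul(Z, add(Z, Z))))))
  →16  S(S(S(add(mul(add(SZ, mul(SZ, SZ)), add(SSSZ, Z)), mul(Z, add(Z, Z))))))
  →17  S(S(S(add(mul(S(add(Z, mul(SZ, SZ))), add(SSSZ, Z)), mul(Z, add(Z, Z))))))
  →18  S(S(S(add(add(add(SSSZ, Z), mul(add(Z, mul(SZ, SZ)), add(SSSZ, Z))), mul(Z, add(Z, Z))))))
  →19  S(S(S(add(add(S(add(SSZ, Z)), mul(add(Z, mul(SZ, SZ)), add(SSSZ, Z))), mul(Z, add(Z, Z))))))
  →20  S(S(S(add(S(add(add(SSZ, Z), mul(add(Z, mul(SZ, SZ)), add(SSSZ, Z)))), mul(Z, add(Z, Z))))))
  →21  S(S(S(S(add(add(add(SSZ, Z), mul(add(Z, mul(SZ, SZ)), add(SSSZ, Z))), mul(Z, add(Z, Z)))))))
  →22  S(S(S(S(add(add(S(add(SZ, Z)), mul(add(Z, mul(SZ, SZ)), add(SSSZ, Z))), mul(Z, add(Z, Z)))))))
  →23  S(S(S(S(add(S(add(add(SZ, Z), mul(add(Z, mul(SZ, SZ)), add(SSSZ, Z)))), mul(Z, add(Z, Z)))))))
  →24  S(S(S(S(S(add(add(add(SZ, Z), mul(add(Z, mul(SZ, SZ)), add(SSSZ, Z))), mul(Z, add(Z, Z))))))))
  →25  S(S(S(S(S(add(add(S(add(Z, Z)), mul(add(Z, mul(SZ, SZ)), add(SSSZ, Z))), mul(Z, add(Z, Z))))))))
  →26  S(S(S(S(S(add(S(add(add(Z, Z), mul(add(Z, mul(SZ, SZ)), add(SSSZ, Z)))), mul(Z, add(Z, Z))))))))
  →27  S(S(S(S(S(S(add(add(add(Z, Z), mul(add(Z, mul(SZ, SZ)), add(SSSZ, Z))), mul(Z, add(Z, Z)))))))))
  →28  S(S(S(S(S(S(add(add(Z, mul(add(Z, mul(SZ, SZ)), add(SSSZ, Z))), mul(Z, add(Z, Z)))))))))
  →29  S(S(S(S(S(S(add(mul(add(Z, mul(SZ, SZ)), add(SSSZ, Z)), mul(Z, add(Z, Z)))))))))
  →30  S(S(S(S(S(S(add(mul(mul(SZ, SZ), add(SSSZ, Z)), mul(Z, add(Z, Z)))))))))
  →31  S(S(S(S(S(S(add(mul(add(SZ, mul(Z, SZ)), add(SSSZ, Z)), mul(Z, add(Z, Z)))))))))
  →32  S(S(S(S(S(S(add(mul(S(add(Z, mul(Z, SZ))), add(SSSZ, Z)), mul(Z, add(Z, Z)))))))))
  →33  S(S(S(S(S(S(add(add(add(SSSZ, Z), mul(add(Z, mul(Z, SZ)), add(SSSZ, Z))), mul(Z, add(Z, Z)))))))))
  →34  S(S(S(S(S(S(add(add(S(add(SSZ, Z)), mul(add(Z, mul(Z, SZ)), add(SSSZ, Z))), mul(Z, add(Z, Z)))))))))
  →35  S(S(S(S(S(S(add(S(add(add(SSZ, Z), mul(add(Z, mul(Z, SZ)), add(SSSZ, Z)))), mul(Z, add(Z, Z)))))))))
  →36  S(S(S(S(S(S(S(add(add(add(SSZ, Z), mul(add(Z, mul(Z, SZ)), add(SSSZ, Z))), mul(Z, add(Z, Z))))))))))
  →37  S(S(S(S(S(S(S(add(add(S(add(SZ, Z)), mul(add(Z, mul(Z, SZ)), add(SSSZ, Z))), mul(Z, add(Z, Z))))))))))
  →38  S(S(S(S(S(S(S(add(S(add(add(SZ, Z), mul(add(Z, mul(Z, SZ)), add(SSSZ, Z)))), mul(Z, add(Z, Z))))))))))
  →39  S(S(S(S(S(S(S(S(add(add(add(SZ, Z), mul(add(Z, mul(Z, SZ)), add(SSSZ, Z))), mul(Z, add(Z, Z)))))))))))
  →40  S(S(S(S(S(S(S(S(add(add(S(add(Z, Z)), mul(add(Z, mul(Z, SZ)), add(SSSZ, Z))), mul(Z, add(Z, Z)))))))))))
  →41  S(S(S(S(S(S(S(S(add(S(add(add(Z, Z), mul(add(Z, mul(Z, SZ)), add(SSSZ, Z)))), mul(Z, add(Z, Z)))))))))))
  →42  S(S(S(S(S(S(S(S(S(add(add(add(Z, Z), mul(add(Z, mul(Z, SZ)), add(SSSZ, Z))), mul(Z, add(Z, Z))))))))))))
  →43  S(S(S(S(S(S(S(S(S(add(add(Z, mul(add(Z, mul(Z, SZ)), add(SSSZ, Z))), mul(Z, add(Z, Z))))))))))))
  →44  S(S(S(S(S(S(S(S(S(add(mul(add(Z, mul(Z, SZ)), add(SSSZ, Z)), mul(Z, add(Z, Z))))))))))))
  →45  S(S(S(S(S(S(S(S(S(add(mul(mul(Z, SZ), add(SSSZ, Z)), mul(Z, add(Z, Z))))))))))))
  →46  S(S(S(S(S(S(S(S(S(add(mul(Z, add(SSSZ, Z)), mul(Z, add(Z, Z))))))))))))
  →47  S(S(S(S(S(S(S(S(S(add(Z, mul(Z, add(Z, Z))))))))))))
  →48  S(S(S(S(S(S(S(S(S(mul(Z, add(Z, Z)))))))))))
  →49  S^9(Z)

Answer: normal form = S^9(Z)  (in 49 steps)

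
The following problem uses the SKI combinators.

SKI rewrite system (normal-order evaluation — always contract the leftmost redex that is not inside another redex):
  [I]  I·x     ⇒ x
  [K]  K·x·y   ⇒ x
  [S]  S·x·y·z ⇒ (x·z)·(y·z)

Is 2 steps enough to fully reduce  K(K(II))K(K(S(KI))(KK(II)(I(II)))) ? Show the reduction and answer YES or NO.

  start: K(K(II))K(K(S(KI))(KK(II)(I(II))))
  step 1: K(II)(K(S(KI))(KK(II)(I(II))))
  step 2: II

Answer: NO — after 2 steps the term is II, not yet normal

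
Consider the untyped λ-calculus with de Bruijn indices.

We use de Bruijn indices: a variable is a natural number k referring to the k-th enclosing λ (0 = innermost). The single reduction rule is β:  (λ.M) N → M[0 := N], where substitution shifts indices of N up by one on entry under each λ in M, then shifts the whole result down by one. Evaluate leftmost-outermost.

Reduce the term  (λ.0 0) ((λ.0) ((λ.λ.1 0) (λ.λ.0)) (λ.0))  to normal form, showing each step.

Answer: normal form = λ.0  (in 10 steps)

Derivation:
  start: (λ.0 0) ((λ.0) ((λ.λ.1 0) (λ.λ.0)) (λ.0))
  →1  (λ.0) ((λ.λ.1 0) (λ.λ.0)) (λ.0) ((λ.0) ((λ.λ.1 0) (λ.λ.0)) (λ.0))
  →2  (λ.λ.1 0) (λ.λ.0) (λ.0) ((λ.0) ((λ.λ.1 0) (λ.λ.0)) (λ.0))
  →3  (λ.(λ.λ.0) 0) (λ.0) ((λ.0) ((λ.λ.1 0) (λ.λ.0)) (λ.0))
  →4  (λ.λ.0) (λ.0) ((λ.0) ((λ.λ.1 0) (λ.λ.0)) (λ.0))
  →5  (λ.0) ((λ.0) ((λ.λ.1 0) (λ.λ.0)) (λ.0))
  →6  (λ.0) ((λ.λ.1 0) (λ.λ.0)) (λ.0)
  →7  (λ.λ.1 0) (λ.λ.0) (λ.0)
  →8  (λ.(λ.λ.0) 0) (λ.0)
  →9  (λ.λ.0) (λ.0)
  →10  λ.0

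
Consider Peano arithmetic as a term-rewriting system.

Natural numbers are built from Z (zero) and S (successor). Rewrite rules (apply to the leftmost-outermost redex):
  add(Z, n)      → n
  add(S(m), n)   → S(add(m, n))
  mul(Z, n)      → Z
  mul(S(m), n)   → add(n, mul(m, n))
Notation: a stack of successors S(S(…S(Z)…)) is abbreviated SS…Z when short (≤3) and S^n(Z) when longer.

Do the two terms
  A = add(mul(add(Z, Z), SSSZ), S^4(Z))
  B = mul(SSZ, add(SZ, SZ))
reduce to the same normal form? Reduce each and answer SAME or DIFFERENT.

Answer: SAME — A ⇓ S^4(Z), B ⇓ S^4(Z)

Derivation:
Term A:
  start: add(mul(add(Z, Z), SSSZ), S^4(Z))
  →1  add(mul(Z, SSSZ), S^4(Z))
  →2  add(Z, S^4(Z))
  →3  S^4(Z)

Term B:
  start: mul(SSZ, add(SZ, SZ))
  →1  add(add(SZ, SZ), mul(SZ, add(SZ, SZ)))
  →2  add(S(add(Z, SZ)), mul(SZ, add(SZ, SZ)))
  →3  S(add(add(Z, SZ), mul(SZ, add(SZ, SZ))))
  →4  S(add(SZ, mul(SZ, add(SZ, SZ))))
  →5  S(S(add(Z, mul(SZ, add(SZ, SZ)))))
  →6  S(S(mul(SZ, add(SZ, SZ))))
  →7  S(S(add(add(SZ, SZ), mul(Z, add(SZ, SZ)))))
  →8  S(S(add(S(add(Z, SZ)), mul(Z, add(SZ, SZ)))))
  →9  S(S(S(add(add(Z, SZ), mul(Z, add(SZ, SZ))))))
  →10  S(S(S(add(SZ, mul(Z, add(SZ, SZ))))))
  →11  S(S(S(S(add(Z, mul(Z, add(SZ, SZ)))))))
  →12  S(S(S(S(mul(Z, add(SZ, SZ))))))
  →13  S^4(Z)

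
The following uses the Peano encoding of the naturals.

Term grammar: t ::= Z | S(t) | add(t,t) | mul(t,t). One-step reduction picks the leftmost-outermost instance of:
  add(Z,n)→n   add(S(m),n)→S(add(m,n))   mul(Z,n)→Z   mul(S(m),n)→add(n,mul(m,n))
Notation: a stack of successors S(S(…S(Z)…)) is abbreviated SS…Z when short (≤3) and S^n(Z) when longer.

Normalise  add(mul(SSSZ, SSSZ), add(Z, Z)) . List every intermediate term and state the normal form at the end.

Answer: normal form = S^9(Z)  (in 27 steps)

Reduction:
  start: add(mul(SSSZ, SSSZ), add(Z, Z))
  step 1: add(add(SSSZ, mul(SSZ, SSSZ)), add(Z, Z))
  step 2: add(S(add(SSZ, mul(SSZ, SSSZ))), add(Z, Z))
  step 3: S(add(add(SSZ, mul(SSZ, SSSZ)), add(Z, Z)))
  step 4: S(add(S(add(SZ, mul(SSZ, SSSZ))), add(Z, Z)))
  step 5: S(S(add(add(SZ, mul(SSZ, SSSZ)), add(Z, Z))))
  step 6: S(S(add(S(add(Z, mul(SSZ, SSSZ))), add(Z, Z))))
  step 7: S(S(S(add(add(Z, mul(SSZ, SSSZ)), add(Z, Z)))))
  step 8: S(S(S(add(mul(SSZ, SSSZ), add(Z, Z)))))
  step 9: S(S(S(add(add(SSSZ, mul(SZ, SSSZ)), add(Z, Z)))))
  step 10: S(S(S(add(S(add(SSZ, mul(SZ, SSSZ))), add(Z, Z)))))
  step 11: S(S(S(S(add(add(SSZ, mul(SZ, SSSZ)), add(Z, Z))))))
  step 12: S(S(S(S(add(S(add(SZ, mul(SZ, SSSZ))), add(Z, Z))))))
  step 13: S(S(S(S(S(add(add(SZ, mul(SZ, SSSZ)), add(Z, Z)))))))
  step 14: S(S(S(S(S(add(S(add(Z, mul(SZ, SSSZ))), add(Z, Z)))))))
  step 15: S(S(S(S(S(S(add(add(Z, mul(SZ, SSSZ)), add(Z, Z))))))))
  step 16: S(S(S(S(S(S(add(mul(SZ, SSSZ), add(Z, Z))))))))
  step 17: S(S(S(S(S(S(add(add(SSSZ, mul(Z, SSSZ)), add(Z, Z))))))))
  step 18: S(S(S(S(S(S(add(S(add(SSZ, mul(Z, SSSZ))), add(Z, Z))))))))
  step 19: S(S(S(S(S(S(S(add(add(SSZ, mul(Z, SSSZ)), add(Z, Z)))))))))
  step 20: S(S(S(S(S(S(S(add(S(add(SZ, mul(Z, SSSZ))), add(Z, Z)))))))))
  step 21: S(S(S(S(S(S(S(S(add(add(SZ, mul(Z, SSSZ)), add(Z, Z))))))))))
  step 22: S(S(S(S(S(S(S(S(add(S(add(Z, mul(Z, SSSZ))), add(Z, Z))))))))))
  step 23: S(S(S(S(S(S(S(S(S(add(add(Z, mul(Z, SSSZ)), add(Z, Z)))))))))))
  step 24: S(S(S(S(S(S(S(S(S(add(mul(Z, SSSZ), add(Z, Z)))))))))))
  step 25: S(S(S(S(S(S(S(S(S(add(Z, add(Z, Z)))))))))))
  step 26: S(S(S(S(S(S(S(S(S(add(Z, Z))))))))))
  step 27: S^9(Z)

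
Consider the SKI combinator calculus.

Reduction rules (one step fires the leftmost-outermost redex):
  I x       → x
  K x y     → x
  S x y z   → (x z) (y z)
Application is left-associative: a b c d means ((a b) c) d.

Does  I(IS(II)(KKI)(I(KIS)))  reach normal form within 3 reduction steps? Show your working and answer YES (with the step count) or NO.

  start: I(IS(II)(KKI)(I(KIS)))
  →1  IS(II)(KKI)(I(KIS))
  →2  S(II)(KKI)(I(KIS))
  →3  II(I(KIS))(KKI(I(KIS)))

Answer: NO — after 3 steps the term is II(I(KIS))(KKI(I(KIS))), not yet normal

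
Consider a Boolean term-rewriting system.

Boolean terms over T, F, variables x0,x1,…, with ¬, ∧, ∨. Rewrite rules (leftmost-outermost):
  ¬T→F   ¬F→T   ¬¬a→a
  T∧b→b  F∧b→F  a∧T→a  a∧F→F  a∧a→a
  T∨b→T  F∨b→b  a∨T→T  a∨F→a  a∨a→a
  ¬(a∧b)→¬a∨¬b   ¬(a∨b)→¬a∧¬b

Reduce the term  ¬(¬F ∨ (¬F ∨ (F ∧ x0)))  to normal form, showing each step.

  start: ¬(¬F ∨ (¬F ∨ (F ∧ x0)))
  [1] ¬¬F ∧ ¬(¬F ∨ (F ∧ x0))
  [2] F ∧ ¬(¬F ∨ (F ∧ x0))
  [3] F

Answer: normal form = F  (in 3 steps)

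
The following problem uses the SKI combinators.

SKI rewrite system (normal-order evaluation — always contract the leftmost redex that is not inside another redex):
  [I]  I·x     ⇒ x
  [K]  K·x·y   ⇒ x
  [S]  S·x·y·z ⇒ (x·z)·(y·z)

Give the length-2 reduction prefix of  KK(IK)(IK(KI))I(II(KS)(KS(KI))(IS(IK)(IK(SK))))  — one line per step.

  start: KK(IK)(IK(KI))I(II(KS)(KS(KI))(IS(IK)(IK(SK))))
  →1  K(IK(KI))I(II(KS)(KS(KI))(IS(IK)(IK(SK))))
  →2  IK(KI)(II(KS)(KS(KI))(IS(IK)(IK(SK))))

Answer: after 2 steps: IK(KI)(II(KS)(KS(KI))(IS(IK)(IK(SK))))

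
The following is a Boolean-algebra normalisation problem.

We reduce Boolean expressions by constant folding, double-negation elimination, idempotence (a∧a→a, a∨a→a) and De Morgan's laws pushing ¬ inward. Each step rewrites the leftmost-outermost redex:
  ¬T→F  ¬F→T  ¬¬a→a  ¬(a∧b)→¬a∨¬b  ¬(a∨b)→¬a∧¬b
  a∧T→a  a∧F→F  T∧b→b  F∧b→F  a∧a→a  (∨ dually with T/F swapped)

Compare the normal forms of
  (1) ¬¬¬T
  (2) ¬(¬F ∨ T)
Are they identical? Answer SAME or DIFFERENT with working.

Term A:
  start: ¬¬¬T
  step 1: ¬T
  step 2: F

Term B:
  start: ¬(¬F ∨ T)
  step 1: ¬¬F ∧ ¬T
  step 2: F ∧ ¬T
  step 3: F

Answer: SAME — A ⇓ F, B ⇓ F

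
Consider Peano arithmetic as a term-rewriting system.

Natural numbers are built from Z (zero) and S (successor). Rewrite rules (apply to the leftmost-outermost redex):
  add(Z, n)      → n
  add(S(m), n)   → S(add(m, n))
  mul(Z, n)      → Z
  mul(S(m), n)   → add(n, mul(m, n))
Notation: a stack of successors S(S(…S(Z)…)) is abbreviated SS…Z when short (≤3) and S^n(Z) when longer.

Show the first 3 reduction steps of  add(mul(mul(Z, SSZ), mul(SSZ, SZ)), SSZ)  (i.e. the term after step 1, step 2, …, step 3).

  start: add(mul(mul(Z, SSZ), mul(SSZ, SZ)), SSZ)
  step 1: add(mul(Z, mul(SSZ, SZ)), SSZ)
  step 2: add(Z, SSZ)
  step 3: SSZ

Answer: after 3 steps: SSZ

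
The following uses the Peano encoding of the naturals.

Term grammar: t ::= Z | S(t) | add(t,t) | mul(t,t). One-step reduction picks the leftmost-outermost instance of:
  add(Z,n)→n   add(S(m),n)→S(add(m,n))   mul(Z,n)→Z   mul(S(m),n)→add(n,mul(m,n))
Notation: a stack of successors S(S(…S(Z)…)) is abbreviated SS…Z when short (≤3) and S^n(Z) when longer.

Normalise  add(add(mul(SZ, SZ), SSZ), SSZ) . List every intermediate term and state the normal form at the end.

  start: add(add(mul(SZ, SZ), SSZ), SSZ)
  step 1: add(add(add(SZ, mul(Z, SZ)), SSZ), SSZ)
  step 2: add(add(S(add(Z, mul(Z, SZ))), SSZ), SSZ)
  step 3: add(S(add(add(Z, mul(Z, SZ)), SSZ)), SSZ)
  step 4: S(add(add(add(Z, mul(Z, SZ)), SSZ), SSZ))
  step 5: S(add(add(mul(Z, SZ), SSZ), SSZ))
  step 6: S(add(add(Z, SSZ), SSZ))
  step 7: S(add(SSZ, SSZ))
  step 8: S(S(add(SZ, SSZ)))
  step 9: S(S(S(add(Z, SSZ))))
  step 10: S^5(Z)

Answer: normal form = S^5(Z)  (in 10 steps)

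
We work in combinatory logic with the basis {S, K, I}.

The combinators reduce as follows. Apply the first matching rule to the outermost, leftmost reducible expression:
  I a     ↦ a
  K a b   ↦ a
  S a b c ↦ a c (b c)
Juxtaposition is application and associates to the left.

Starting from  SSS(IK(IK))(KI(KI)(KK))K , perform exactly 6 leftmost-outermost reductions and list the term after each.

Answer: after 6 steps: S(IK(IK))(KI(KI)(KK))

Reduction:
  start: SSS(IK(IK))(KI(KI)(KK))K
  step 1: S(IK(IK))(S(IK(IK)))(KI(KI)(KK))K
  step 2: IK(IK)(KI(KI)(KK))(S(IK(IK))(KI(KI)(KK)))K
  step 3: K(IK)(KI(KI)(KK))(S(IK(IK))(KI(KI)(KK)))K
  step 4: IK(S(IK(IK))(KI(KI)(KK)))K
  step 5: K(S(IK(IK))(KI(KI)(KK)))K
  step 6: S(IK(IK))(KI(KI)(KK))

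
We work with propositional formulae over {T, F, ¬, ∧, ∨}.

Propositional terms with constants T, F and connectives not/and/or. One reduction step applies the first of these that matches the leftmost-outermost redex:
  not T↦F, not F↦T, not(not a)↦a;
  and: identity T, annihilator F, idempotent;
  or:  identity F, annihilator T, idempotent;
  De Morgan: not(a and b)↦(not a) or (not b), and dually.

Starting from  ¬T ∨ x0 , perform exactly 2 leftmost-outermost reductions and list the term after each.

Answer: after 2 steps: x0

Reduction:
  start: ¬T ∨ x0
  step 1: F ∨ x0
  step 2: x0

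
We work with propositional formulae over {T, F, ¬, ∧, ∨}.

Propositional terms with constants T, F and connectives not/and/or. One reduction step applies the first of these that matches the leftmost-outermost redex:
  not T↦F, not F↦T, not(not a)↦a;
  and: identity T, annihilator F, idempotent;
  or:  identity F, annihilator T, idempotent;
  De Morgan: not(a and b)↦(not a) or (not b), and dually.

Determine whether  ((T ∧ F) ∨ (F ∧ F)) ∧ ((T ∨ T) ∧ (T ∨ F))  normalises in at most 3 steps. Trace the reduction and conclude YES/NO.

  start: ((T ∧ F) ∨ (F ∧ F)) ∧ ((T ∨ T) ∧ (T ∨ F))
  →1  (F ∨ (F ∧ F)) ∧ ((T ∨ T) ∧ (T ∨ F))
  →2  (F ∧ F) ∧ ((T ∨ T) ∧ (T ∨ F))
  →3  F ∧ ((T ∨ T) ∧ (T ∨ F))

Answer: NO — after 3 steps the term is F ∧ ((T ∨ T) ∧ (T ∨ F)), not yet normal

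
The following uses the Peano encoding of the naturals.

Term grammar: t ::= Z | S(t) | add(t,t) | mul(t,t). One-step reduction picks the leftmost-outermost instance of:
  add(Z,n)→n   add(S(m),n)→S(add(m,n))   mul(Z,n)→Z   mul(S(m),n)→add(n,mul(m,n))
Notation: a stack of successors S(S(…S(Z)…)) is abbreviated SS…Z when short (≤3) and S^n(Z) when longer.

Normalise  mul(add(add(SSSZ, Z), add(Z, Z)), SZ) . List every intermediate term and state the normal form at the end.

  start: mul(add(add(SSSZ, Z), add(Z, Z)), SZ)
  [1] mul(add(S(add(SSZ, Z)), add(Z, Z)), SZ)
  [2] mul(S(add(add(SSZ, Z), add(Z, Z))), SZ)
  [3] add(SZ, mul(add(add(SSZ, Z), add(Z, Z)), SZ))
  [4] S(add(Z, mul(add(add(SSZ, Z), add(Z, Z)), SZ)))
  [5] S(mul(add(add(SSZ, Z), add(Z, Z)), SZ))
  [6] S(mul(add(S(add(SZ, Z)), add(Z, Z)), SZ))
  [7] S(mul(S(add(add(SZ, Z), add(Z, Z))), SZ))
  [8] S(add(SZ, mul(add(add(SZ, Z), add(Z, Z)), SZ)))
  [9] S(S(add(Z, mul(add(add(SZ, Z), add(Z, Z)), SZ))))
  [10] S(S(mul(add(add(SZ, Z), add(Z, Z)), SZ)))
  [11] S(S(mul(add(S(add(Z, Z)), add(Z, Z)), SZ)))
  [12] S(S(mul(S(add(add(Z, Z), add(Z, Z))), SZ)))
  [13] S(S(add(SZ, mul(add(add(Z, Z), add(Z, Z)), SZ))))
  [14] S(S(S(add(Z, mul(add(add(Z, Z), add(Z, Z)), SZ)))))
  [15] S(S(S(mul(add(add(Z, Z), add(Z, Z)), SZ))))
  [16] S(S(S(mul(add(Z, add(Z, Z)), SZ))))
  [17] S(S(S(mul(add(Z, Z), SZ))))
  [18] S(S(S(mul(Z, SZ))))
  [19] SSSZ

Answer: normal form = SSSZ  (in 19 steps)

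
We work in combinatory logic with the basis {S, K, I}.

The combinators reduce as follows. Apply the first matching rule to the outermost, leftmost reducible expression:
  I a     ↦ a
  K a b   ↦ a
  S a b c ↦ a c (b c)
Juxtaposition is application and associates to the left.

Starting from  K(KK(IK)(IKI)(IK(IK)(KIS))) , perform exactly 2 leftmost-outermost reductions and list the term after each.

  start: K(KK(IK)(IKI)(IK(IK)(KIS)))
  step 1: K(K(IKI)(IK(IK)(KIS)))
  step 2: K(IKI)

Answer: after 2 steps: K(IKI)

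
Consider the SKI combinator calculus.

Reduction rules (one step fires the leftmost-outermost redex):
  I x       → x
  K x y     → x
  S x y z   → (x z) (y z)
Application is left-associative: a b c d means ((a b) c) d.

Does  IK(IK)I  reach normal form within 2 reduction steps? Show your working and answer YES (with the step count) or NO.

Answer: NO — after 2 steps the term is IK, not yet normal

Reduction:
  start: IK(IK)I
  →1  K(IK)I
  →2  IK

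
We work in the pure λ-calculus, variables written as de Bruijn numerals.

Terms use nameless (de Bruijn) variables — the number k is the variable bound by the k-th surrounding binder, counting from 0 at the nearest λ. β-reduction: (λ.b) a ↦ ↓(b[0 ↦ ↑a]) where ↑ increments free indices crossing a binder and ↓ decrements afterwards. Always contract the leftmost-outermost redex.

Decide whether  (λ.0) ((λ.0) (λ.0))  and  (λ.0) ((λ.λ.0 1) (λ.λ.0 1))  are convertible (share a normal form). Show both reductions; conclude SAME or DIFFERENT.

Answer: DIFFERENT — A ⇓ λ.0, B ⇓ λ.0 (λ.λ.0 1)

Working:
Term A:
  start: (λ.0) ((λ.0) (λ.0))
  [1] (λ.0) (λ.0)
  [2] λ.0

Term B:
  start: (λ.0) ((λ.λ.0 1) (λ.λ.0 1))
  [1] (λ.λ.0 1) (λ.λ.0 1)
  [2] λ.0 (λ.λ.0 1)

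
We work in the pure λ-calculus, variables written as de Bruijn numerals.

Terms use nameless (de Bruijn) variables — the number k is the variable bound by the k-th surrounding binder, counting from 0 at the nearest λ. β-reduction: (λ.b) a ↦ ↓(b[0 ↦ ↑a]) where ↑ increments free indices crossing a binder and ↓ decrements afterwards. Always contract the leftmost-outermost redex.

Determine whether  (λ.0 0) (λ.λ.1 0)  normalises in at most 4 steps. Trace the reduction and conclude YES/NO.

  start: (λ.0 0) (λ.λ.1 0)
  step 1: (λ.λ.1 0) (λ.λ.1 0)
  step 2: λ.(λ.λ.1 0) 0
  step 3: λ.λ.1 0

Answer: YES — reaches normal form λ.λ.1 0 in 3 ≤ 4 steps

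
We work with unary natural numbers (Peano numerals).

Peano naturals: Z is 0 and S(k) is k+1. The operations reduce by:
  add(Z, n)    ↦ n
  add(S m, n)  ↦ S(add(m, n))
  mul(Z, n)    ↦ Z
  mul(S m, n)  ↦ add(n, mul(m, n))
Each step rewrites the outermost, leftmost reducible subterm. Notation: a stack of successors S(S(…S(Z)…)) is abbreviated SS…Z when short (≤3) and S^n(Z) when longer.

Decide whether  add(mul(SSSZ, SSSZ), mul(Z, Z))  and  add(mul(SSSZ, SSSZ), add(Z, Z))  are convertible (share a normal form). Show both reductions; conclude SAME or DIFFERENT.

Answer: SAME — A ⇓ S^9(Z), B ⇓ S^9(Z)

Derivation:
Term A:
  start: add(mul(SSSZ, SSSZ), mul(Z, Z))
  step 1: add(add(SSSZ, mul(SSZ, SSSZ)), mul(Z, Z))
  step 2: add(S(add(SSZ, mul(SSZ, SSSZ))), mul(Z, Z))
  step 3: S(add(add(SSZ, mul(SSZ, SSSZ)), mul(Z, Z)))
  step 4: S(add(S(add(SZ, mul(SSZ, SSSZ))), mul(Z, Z)))
  step 5: S(S(add(add(SZ, mul(SSZ, SSSZ)), mul(Z, Z))))
  step 6: S(S(add(S(add(Z, mul(SSZ, SSSZ))), mul(Z, Z))))
  step 7: S(S(S(add(add(Z, mul(SSZ, SSSZ)), mul(Z, Z)))))
  step 8: S(S(S(add(mul(SSZ, SSSZ), mul(Z, Z)))))
  step 9: S(S(S(add(add(SSSZ, mul(SZ, SSSZ)), mul(Z, Z)))))
  step 10: S(S(S(add(S(add(SSZ, mul(SZ, SSSZ))), mul(Z, Z)))))
  step 11: S(S(S(S(add(add(SSZ, mul(SZ, SSSZ)), mul(Z, Z))))))
  step 12: S(S(S(S(add(S(add(SZ, mul(SZ, SSSZ))), mul(Z, Z))))))
  step 13: S(S(S(S(S(add(add(SZ, mul(SZ, SSSZ)), mul(Z, Z)))))))
  step 14: S(S(S(S(S(add(S(add(Z, mul(SZ, SSSZ))), mul(Z, Z)))))))
  step 15: S(S(S(S(S(S(add(add(Z, mul(SZ, SSSZ)), mul(Z, Z))))))))
  step 16: S(S(S(S(S(S(add(mul(SZ, SSSZ), mul(Z, Z))))))))
  step 17: S(S(S(S(S(S(add(add(SSSZ, mul(Z, SSSZ)), mul(Z, Z))))))))
  step 18: S(S(S(S(S(S(add(S(add(SSZ, mul(Z, SSSZ))), mul(Z, Z))))))))
  step 19: S(S(S(S(S(S(S(add(add(SSZ, mul(Z, SSSZ)), mul(Z, Z)))))))))
  step 20: S(S(S(S(S(S(S(add(S(add(SZ, mul(Z, SSSZ))), mul(Z, Z)))))))))
  step 21: S(S(S(S(S(S(S(S(add(add(SZ, mul(Z, SSSZ)), mul(Z, Z))))))))))
  step 22: S(S(S(S(S(S(S(S(add(S(add(Z, mul(Z, SSSZ))), mul(Z, Z))))))))))
  step 23: S(S(S(S(S(S(S(S(S(add(add(Z, mul(Z, SSSZ)), mul(Z, Z)))))))))))
  step 24: S(S(S(S(S(S(S(S(S(add(mul(Z, SSSZ), mul(Z, Z)))))))))))
  step 25: S(S(S(S(S(S(S(S(S(add(Z, mul(Z, Z)))))))))))
  step 26: S(S(S(S(S(S(S(S(S(mul(Z, Z))))))))))
  step 27: S^9(Z)

Term B:
  start: add(mul(SSSZ, SSSZ), add(Z, Z))
  step 1: add(add(SSSZ, mul(SSZ, SSSZ)), add(Z, Z))
  step 2: add(S(add(SSZ, mul(SSZ, SSSZ))), add(Z, Z))
  step 3: S(add(add(SSZ, mul(SSZ, SSSZ)), add(Z, Z)))
  step 4: S(add(S(add(SZ, mul(SSZ, SSSZ))), add(Z, Z)))
  step 5: S(S(add(add(SZ, mul(SSZ, SSSZ)), add(Z, Z))))
  step 6: S(S(add(S(add(Z, mul(SSZ, SSSZ))), add(Z, Z))))
  step 7: S(S(S(add(add(Z, mul(SSZ, SSSZ)), add(Z, Z)))))
  step 8: S(S(S(add(mul(SSZ, SSSZ), add(Z, Z)))))
  step 9: S(S(S(add(add(SSSZ, mul(SZ, SSSZ)), add(Z, Z)))))
  step 10: S(S(S(add(S(add(SSZ, mul(SZ, SSSZ))), add(Z, Z)))))
  step 11: S(S(S(S(add(add(SSZ, mul(SZ, SSSZ)), add(Z, Z))))))
  step 12: S(S(S(S(add(S(add(SZ, mul(SZ, SSSZ))), add(Z, Z))))))
  step 13: S(S(S(S(S(add(add(SZ, mul(SZ, SSSZ)), add(Z, Z)))))))
  step 14: S(S(S(S(S(add(S(add(Z, mul(SZ, SSSZ))), add(Z, Z)))))))
  step 15: S(S(S(S(S(S(add(add(Z, mul(SZ, SSSZ)), add(Z, Z))))))))
  step 16: S(S(S(S(S(S(add(mul(SZ, SSSZ), add(Z, Z))))))))
  step 17: S(S(S(S(S(S(add(add(SSSZ, mul(Z, SSSZ)), add(Z, Z))))))))
  step 18: S(S(S(S(S(S(add(S(add(SSZ, mul(Z, SSSZ))), add(Z, Z))))))))
  step 19: S(S(S(S(S(S(S(add(add(SSZ, mul(Z, SSSZ)), add(Z, Z)))))))))
  step 20: S(S(S(S(S(S(S(add(S(add(SZ, mul(Z, SSSZ))), add(Z, Z)))))))))
  step 21: S(S(S(S(S(S(S(S(add(add(SZ, mul(Z, SSSZ)), add(Z, Z))))))))))
  step 22: S(S(S(S(S(S(S(S(add(S(add(Z, mul(Z, SSSZ))), add(Z, Z))))))))))
  step 23: S(S(S(S(S(S(S(S(S(add(add(Z, mul(Z, SSSZ)), add(Z, Z)))))))))))
  step 24: S(S(S(S(S(S(S(S(S(add(mul(Z, SSSZ), add(Z, Z)))))))))))
  step 25: S(S(S(S(S(S(S(S(S(add(Z, add(Z, Z)))))))))))
  step 26: S(S(S(S(S(S(S(S(S(add(Z, Z))))))))))
  step 27: S^9(Z)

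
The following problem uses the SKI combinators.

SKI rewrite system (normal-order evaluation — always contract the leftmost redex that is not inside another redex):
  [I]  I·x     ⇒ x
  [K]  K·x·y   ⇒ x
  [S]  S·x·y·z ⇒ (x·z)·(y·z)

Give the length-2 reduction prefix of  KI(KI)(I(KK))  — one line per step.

  start: KI(KI)(I(KK))
  [1] I(I(KK))
  [2] I(KK)

Answer: after 2 steps: I(KK)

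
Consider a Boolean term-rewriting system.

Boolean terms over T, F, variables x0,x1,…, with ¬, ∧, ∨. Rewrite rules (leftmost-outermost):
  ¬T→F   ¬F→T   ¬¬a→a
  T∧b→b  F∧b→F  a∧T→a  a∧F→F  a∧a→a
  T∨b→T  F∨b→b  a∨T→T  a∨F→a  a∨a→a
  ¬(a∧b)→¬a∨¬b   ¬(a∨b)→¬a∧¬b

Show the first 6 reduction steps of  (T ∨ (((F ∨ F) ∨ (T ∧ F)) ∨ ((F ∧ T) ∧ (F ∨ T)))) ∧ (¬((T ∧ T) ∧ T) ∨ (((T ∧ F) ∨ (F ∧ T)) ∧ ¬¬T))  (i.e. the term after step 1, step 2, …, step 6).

Answer: after 6 steps: ¬T ∨ (((T ∧ F) ∨ (F ∧ T)) ∧ ¬¬T)

Working:
  start: (T ∨ (((F ∨ F) ∨ (T ∧ F)) ∨ ((F ∧ T) ∧ (F ∨ T)))) ∧ (¬((T ∧ T) ∧ T) ∨ (((T ∧ F) ∨ (F ∧ T)) ∧ ¬¬T))
  →1  T ∧ (¬((T ∧ T) ∧ T) ∨ (((T ∧ F) ∨ (F ∧ T)) ∧ ¬¬T))
  →2  ¬((T ∧ T) ∧ T) ∨ (((T ∧ F) ∨ (F ∧ T)) ∧ ¬¬T)
  →3  (¬(T ∧ T) ∨ ¬T) ∨ (((T ∧ F) ∨ (F ∧ T)) ∧ ¬¬T)
  →4  ((¬T ∨ ¬T) ∨ ¬T) ∨ (((T ∧ F) ∨ (F ∧ T)) ∧ ¬¬T)
  →5  (¬T ∨ ¬T) ∨ (((T ∧ F) ∨ (F ∧ T)) ∧ ¬¬T)
  →6  ¬T ∨ (((T ∧ F) ∨ (F ∧ T)) ∧ ¬¬T)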